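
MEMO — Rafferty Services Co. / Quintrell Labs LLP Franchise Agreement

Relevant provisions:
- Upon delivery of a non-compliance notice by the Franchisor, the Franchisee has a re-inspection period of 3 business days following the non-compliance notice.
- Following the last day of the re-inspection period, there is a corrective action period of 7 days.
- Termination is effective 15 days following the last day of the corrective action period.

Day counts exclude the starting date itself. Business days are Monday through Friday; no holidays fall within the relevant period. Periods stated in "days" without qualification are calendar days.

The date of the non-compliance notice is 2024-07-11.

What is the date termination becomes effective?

2024-08-07

From Thursday, 2024-07-11, 3 business days (Jul 12, Jul 15, Jul 16, skipping weekends) brings us to Tuesday, 2024-07-16, which is the last day of the re-inspection period.
The last day of the corrective action period: 2024-07-16 + 7 days = 2024-07-23.
Adding 15 calendar days to 2024-07-23 gives 2024-08-07, which is the date termination becomes effective.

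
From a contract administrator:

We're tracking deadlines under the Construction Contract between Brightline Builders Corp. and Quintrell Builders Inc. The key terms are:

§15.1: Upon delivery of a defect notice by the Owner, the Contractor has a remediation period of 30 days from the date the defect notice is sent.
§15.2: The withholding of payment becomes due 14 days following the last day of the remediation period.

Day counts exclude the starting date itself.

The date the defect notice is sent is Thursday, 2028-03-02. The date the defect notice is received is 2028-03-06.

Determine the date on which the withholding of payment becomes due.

2028-04-15

The last day of the remediation period: 30 calendar days after 2028-03-02 is 2028-04-01.
The date on which the withholding of payment becomes due: 2028-04-01 + 14 days = 2028-04-15.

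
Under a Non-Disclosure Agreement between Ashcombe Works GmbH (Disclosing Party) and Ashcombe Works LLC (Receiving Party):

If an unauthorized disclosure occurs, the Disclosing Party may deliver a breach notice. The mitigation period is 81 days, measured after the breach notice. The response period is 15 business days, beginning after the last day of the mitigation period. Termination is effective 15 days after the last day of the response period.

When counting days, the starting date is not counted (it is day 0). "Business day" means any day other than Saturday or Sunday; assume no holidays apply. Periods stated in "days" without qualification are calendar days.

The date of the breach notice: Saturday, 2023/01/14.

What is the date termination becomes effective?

2023/05/11

The last day of the mitigation period: 81 calendar days after 2023/01/14 is 2023/04/05.
From Wednesday, 2023/04/05, 15 business days (Apr 6, Apr 7, Apr 10, Apr 11, …, Apr 24, Apr 25, Apr 26, skipping weekends) brings us to Wednesday, 2023/04/26, which is the last day of the response period.
The date termination becomes effective: 15 calendar days after 2023/04/26 is 2023/05/11.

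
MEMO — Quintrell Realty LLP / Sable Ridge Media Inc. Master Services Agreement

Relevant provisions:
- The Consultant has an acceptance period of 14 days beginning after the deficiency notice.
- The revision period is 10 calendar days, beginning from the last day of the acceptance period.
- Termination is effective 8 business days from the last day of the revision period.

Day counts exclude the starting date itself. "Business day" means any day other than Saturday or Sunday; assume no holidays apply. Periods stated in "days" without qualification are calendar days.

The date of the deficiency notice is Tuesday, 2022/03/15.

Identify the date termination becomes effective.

2022/04/20

The last day of the acceptance period: 2022/03/15 + 14 days = 2022/03/29.
The last day of the revision period: 2022/03/29 + 10 days = 2022/04/08.
From Friday, 2022/04/08, 8 business days (Apr 11, Apr 12, Apr 13, Apr 14, Apr 15, Apr 18, Apr 19, Apr 20, skipping weekends) brings us to Wednesday, 2022/04/20, which is the date termination becomes effective.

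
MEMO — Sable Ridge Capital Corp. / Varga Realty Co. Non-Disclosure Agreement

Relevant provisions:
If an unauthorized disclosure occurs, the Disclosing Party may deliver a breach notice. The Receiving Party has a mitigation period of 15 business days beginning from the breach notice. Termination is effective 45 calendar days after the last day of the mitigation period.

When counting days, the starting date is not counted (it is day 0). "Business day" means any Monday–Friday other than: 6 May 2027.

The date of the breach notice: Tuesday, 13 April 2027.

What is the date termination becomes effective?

18 June 2027

The last day of the mitigation period: counting 15 business days from Tuesday, 13 April 2027 (Apr 14, Apr 15, Apr 16, Apr 19, …, Apr 30, May 3, May 4, skipping weekends) reaches Tuesday, 4 May 2027.
Adding 45 calendar days to 4 May 2027 gives 18 June 2027, which is the date termination becomes effective.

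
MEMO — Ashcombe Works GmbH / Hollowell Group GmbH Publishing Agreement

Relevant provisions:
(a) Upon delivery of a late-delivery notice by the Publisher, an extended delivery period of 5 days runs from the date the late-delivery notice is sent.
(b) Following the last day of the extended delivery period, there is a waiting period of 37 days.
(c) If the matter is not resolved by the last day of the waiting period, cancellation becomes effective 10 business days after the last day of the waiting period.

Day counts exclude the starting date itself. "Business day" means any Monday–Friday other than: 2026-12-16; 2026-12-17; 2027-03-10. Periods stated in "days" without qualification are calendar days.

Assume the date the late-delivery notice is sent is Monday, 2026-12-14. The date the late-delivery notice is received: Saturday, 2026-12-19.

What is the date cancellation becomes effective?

The last day of the extended delivery period: 2026-12-14 + 5 days = 2026-12-19.
The last day of the waiting period: 37 calendar days after 2026-12-19 is 2027-01-25.
The date cancellation becomes effective: 10 business days after Monday, 2027-01-25, skipping weekends — Jan 26, Jan 27, Jan 28, Jan 29, Feb 1, Feb 2, Feb 3, Feb 4, Feb 5, Feb 8 — lands on Monday, 2027-02-08.

2027-02-08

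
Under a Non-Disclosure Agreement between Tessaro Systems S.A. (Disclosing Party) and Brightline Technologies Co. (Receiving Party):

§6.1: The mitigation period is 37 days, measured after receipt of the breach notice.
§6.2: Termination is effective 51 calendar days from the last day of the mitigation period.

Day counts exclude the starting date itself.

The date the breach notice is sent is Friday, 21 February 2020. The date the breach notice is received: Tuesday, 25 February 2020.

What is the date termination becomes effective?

The last day of the mitigation period: 37 calendar days after 25 February 2020 is 2 April 2020.
The date termination becomes effective: 51 calendar days after 2 April 2020 is 23 May 2020.

23 May 2020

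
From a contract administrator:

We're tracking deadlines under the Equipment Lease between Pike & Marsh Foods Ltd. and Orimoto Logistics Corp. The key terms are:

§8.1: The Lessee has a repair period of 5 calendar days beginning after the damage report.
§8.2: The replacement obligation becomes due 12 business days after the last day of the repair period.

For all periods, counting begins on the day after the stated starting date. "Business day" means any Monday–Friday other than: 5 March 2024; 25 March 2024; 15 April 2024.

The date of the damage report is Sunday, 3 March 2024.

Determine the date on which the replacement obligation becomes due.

27 March 2024

Adding 5 calendar days to 3 March 2024 gives 8 March 2024, which is the last day of the repair period.
From Friday, 8 March 2024, 12 business days (Mar 11, Mar 12, Mar 13, Mar 14, …, Mar 22, Mar 26, Mar 27, skipping weekends and the listed holiday on Mar 25) brings us to Wednesday, 27 March 2024, which is the date on which the replacement obligation becomes due.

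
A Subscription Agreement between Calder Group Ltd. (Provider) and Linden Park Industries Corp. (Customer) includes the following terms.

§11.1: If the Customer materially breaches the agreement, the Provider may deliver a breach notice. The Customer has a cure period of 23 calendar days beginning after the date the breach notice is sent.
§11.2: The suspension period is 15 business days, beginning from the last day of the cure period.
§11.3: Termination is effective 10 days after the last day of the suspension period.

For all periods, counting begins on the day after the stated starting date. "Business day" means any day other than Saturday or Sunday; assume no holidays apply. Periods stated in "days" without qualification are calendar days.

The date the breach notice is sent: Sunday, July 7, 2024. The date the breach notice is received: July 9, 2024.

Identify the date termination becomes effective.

The last day of the cure period: 23 calendar days after July 7, 2024 is July 30, 2024.
From Tuesday, July 30, 2024, 15 business days (Jul 31, Aug 1, Aug 2, Aug 5, …, Aug 16, Aug 19, Aug 20, skipping weekends) brings us to Tuesday, August 20, 2024, which is the last day of the suspension period.
The date termination becomes effective: August 20, 2024 + 10 days = August 30, 2024.

August 30, 2024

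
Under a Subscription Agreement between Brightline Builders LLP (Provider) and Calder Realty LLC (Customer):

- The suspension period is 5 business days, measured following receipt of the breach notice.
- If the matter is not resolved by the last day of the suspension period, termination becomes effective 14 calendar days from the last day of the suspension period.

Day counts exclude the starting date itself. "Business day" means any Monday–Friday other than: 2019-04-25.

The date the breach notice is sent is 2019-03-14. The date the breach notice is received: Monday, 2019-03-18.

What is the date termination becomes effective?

2019-04-08

The last day of the suspension period: counting 5 business days from Monday, 2019-03-18 (Mar 19, Mar 20, Mar 21, Mar 22, Mar 25, skipping weekends) reaches Monday, 2019-03-25.
Adding 14 calendar days to 2019-03-25 gives 2019-04-08, which is the date termination becomes effective.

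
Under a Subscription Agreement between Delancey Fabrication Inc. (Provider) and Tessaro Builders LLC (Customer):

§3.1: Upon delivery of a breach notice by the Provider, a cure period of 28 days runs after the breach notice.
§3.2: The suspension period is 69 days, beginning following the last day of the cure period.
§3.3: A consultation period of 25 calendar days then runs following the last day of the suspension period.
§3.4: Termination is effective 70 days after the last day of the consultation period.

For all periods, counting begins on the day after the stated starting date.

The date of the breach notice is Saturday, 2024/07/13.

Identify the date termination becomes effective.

2025/01/21

Adding 28 calendar days to 2024/07/13 gives 2024/08/10, which is the last day of the cure period.
The last day of the suspension period: 69 calendar days after 2024/08/10 is 2024/10/18.
The last day of the consultation period: 2024/10/18 + 25 days = 2024/11/12.
The date termination becomes effective: 2024/11/12 + 70 days = 2025/01/21.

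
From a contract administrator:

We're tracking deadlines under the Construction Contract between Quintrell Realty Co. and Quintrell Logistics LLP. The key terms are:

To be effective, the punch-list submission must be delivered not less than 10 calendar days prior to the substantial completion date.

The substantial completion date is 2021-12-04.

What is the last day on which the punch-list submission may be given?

2021-11-24

2021-12-04 minus 10 days is 2021-11-24.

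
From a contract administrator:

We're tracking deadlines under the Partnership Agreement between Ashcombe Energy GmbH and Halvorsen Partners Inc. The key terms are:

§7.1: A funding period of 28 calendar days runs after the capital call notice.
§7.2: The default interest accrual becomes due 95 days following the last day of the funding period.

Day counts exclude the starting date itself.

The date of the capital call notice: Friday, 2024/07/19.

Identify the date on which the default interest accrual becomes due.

2024/11/19

The last day of the funding period: 28 calendar days after 2024/07/19 is 2024/08/16.
Adding 95 calendar days to 2024/08/16 gives 2024/11/19, which is the date on which the default interest accrual becomes due.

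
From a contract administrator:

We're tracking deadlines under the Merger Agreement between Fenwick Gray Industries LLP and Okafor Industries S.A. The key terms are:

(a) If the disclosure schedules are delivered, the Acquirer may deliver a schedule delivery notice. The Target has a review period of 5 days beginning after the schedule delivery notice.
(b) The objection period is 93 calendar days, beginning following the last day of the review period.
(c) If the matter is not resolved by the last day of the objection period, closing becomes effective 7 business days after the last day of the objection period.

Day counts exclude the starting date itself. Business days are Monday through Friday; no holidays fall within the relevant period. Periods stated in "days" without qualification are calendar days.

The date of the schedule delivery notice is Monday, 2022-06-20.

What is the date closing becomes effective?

2022-10-05

The last day of the review period: 2022-06-20 + 5 days = 2022-06-25.
The last day of the objection period: 2022-06-25 + 93 days = 2022-09-26.
The date closing becomes effective: 7 business days after Monday, 2022-09-26, skipping weekends — Sep 27, Sep 28, Sep 29, Sep 30, Oct 3, Oct 4, Oct 5 — lands on Wednesday, 2022-10-05.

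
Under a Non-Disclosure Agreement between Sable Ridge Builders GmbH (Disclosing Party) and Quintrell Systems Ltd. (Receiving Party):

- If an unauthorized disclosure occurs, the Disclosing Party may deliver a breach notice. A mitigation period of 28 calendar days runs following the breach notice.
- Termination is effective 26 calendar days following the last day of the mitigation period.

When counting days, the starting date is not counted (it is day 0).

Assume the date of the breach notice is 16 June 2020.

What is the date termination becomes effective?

9 August 2020

The last day of the mitigation period: 28 calendar days after 16 June 2020 is 14 July 2020.
The date termination becomes effective: 14 July 2020 + 26 days = 9 August 2020.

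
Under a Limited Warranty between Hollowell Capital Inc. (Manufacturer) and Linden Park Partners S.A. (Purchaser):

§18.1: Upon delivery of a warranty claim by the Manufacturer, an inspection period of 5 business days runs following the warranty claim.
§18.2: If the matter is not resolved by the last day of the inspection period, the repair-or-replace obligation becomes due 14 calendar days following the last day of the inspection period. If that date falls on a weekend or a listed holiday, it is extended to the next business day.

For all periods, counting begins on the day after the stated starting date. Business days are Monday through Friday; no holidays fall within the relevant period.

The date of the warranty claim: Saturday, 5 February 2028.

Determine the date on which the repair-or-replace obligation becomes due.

The last day of the inspection period: counting 5 business days from Saturday, 5 February 2028 (Feb 7, Feb 8, Feb 9, Feb 10, Feb 11, skipping weekends) reaches Friday, 11 February 2028.
Adding 14 calendar days to 11 February 2028 gives 25 February 2028, which is the date on which the repair-or-replace obligation becomes due. 25 February 2028 is a Friday, so no roll-forward applies.

25 February 2028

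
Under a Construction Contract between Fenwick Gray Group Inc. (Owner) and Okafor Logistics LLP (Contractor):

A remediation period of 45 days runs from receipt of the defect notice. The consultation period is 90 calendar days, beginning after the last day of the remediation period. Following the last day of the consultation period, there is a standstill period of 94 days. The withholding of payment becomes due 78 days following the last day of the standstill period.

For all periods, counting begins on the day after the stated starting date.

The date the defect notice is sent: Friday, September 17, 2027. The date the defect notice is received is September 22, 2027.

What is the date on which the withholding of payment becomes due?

July 25, 2028

The last day of the remediation period: September 22, 2027 + 45 days = November 6, 2027.
The last day of the consultation period: 90 calendar days after November 6, 2027 is February 4, 2028.
The last day of the standstill period: February 4, 2028 + 94 days = May 8, 2028.
Adding 78 calendar days to May 8, 2028 gives July 25, 2028, which is the date on which the withholding of payment becomes due.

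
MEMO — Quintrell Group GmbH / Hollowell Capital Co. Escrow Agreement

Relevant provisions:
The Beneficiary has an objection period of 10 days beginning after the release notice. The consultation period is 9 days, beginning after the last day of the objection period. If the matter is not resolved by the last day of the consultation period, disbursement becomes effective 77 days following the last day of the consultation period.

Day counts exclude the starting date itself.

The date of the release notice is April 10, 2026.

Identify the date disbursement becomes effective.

The last day of the objection period: 10 calendar days after April 10, 2026 is April 20, 2026.
The last day of the consultation period: 9 calendar days after April 20, 2026 is April 29, 2026.
The date disbursement becomes effective: 77 calendar days after April 29, 2026 is July 15, 2026.

July 15, 2026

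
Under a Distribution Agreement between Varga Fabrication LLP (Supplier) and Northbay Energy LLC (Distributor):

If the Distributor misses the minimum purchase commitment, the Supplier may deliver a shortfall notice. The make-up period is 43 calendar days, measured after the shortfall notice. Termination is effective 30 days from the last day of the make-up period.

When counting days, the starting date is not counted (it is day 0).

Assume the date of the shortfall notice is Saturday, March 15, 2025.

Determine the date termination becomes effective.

May 27, 2025

The last day of the make-up period: March 15, 2025 + 43 days = April 27, 2025.
The date termination becomes effective: April 27, 2025 + 30 days = May 27, 2025.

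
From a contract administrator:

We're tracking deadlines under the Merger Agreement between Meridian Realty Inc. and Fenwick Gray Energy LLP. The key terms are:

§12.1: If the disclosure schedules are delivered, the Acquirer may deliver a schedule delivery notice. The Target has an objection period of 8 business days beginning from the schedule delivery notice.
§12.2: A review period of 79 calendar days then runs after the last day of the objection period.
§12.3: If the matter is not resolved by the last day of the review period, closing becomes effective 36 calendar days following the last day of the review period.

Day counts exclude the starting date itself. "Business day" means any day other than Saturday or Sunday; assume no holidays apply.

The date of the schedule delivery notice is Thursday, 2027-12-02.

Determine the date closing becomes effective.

From Thursday, 2027-12-02, 8 business days (Dec 3, Dec 6, Dec 7, Dec 8, Dec 9, Dec 10, Dec 13, Dec 14, skipping weekends) brings us to Tuesday, 2027-12-14, which is the last day of the objection period.
The last day of the review period: 79 calendar days after 2027-12-14 is 2028-03-02.
The date closing becomes effective: 2028-03-02 + 36 days = 2028-04-07.

2028-04-07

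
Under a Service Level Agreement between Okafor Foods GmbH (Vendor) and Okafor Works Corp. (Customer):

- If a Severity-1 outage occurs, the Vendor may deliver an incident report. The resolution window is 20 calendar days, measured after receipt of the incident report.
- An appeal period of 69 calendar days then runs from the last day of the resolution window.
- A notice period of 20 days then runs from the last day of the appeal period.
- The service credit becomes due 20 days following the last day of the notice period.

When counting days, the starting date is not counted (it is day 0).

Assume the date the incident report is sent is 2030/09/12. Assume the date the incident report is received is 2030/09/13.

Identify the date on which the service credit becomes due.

The last day of the resolution window: 2030/09/13 + 20 days = 2030/10/03.
Adding 69 calendar days to 2030/10/03 gives 2030/12/11, which is the last day of the appeal period.
Adding 20 calendar days to 2030/12/11 gives 2030/12/31, which is the last day of the notice period.
Adding 20 calendar days to 2030/12/31 gives 2031/01/20, which is the date on which the service credit becomes due.

2031/01/20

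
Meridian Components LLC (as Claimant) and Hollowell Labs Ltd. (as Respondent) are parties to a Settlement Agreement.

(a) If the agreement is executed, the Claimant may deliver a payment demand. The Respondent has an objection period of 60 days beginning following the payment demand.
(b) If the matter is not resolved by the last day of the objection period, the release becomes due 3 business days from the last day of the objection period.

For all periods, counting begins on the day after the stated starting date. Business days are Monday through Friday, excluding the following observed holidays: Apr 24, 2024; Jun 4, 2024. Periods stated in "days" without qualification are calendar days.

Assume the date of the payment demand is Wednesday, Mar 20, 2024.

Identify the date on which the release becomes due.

May 22, 2024

The last day of the objection period: Mar 20, 2024 + 60 days = May 19, 2024.
The date on which the release becomes due: 3 business days after Sunday, May 19, 2024, skipping weekends — May 20, May 21, May 22 — lands on Wednesday, May 22, 2024.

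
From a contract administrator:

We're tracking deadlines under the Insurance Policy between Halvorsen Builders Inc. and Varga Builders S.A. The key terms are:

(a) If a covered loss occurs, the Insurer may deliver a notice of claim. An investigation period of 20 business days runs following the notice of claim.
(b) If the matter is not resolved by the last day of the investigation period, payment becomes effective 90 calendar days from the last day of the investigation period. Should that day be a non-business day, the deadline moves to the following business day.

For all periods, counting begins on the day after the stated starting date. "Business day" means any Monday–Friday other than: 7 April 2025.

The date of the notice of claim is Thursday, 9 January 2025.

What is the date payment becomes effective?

7 May 2025

The last day of the investigation period: 20 business days after Thursday, 9 January 2025, skipping weekends — Jan 10, Jan 13, Jan 14, Jan 15, …, Feb 4, Feb 5, Feb 6 — lands on Thursday, 6 February 2025.
Adding 90 calendar days to 6 February 2025 gives 7 May 2025, which is the date payment becomes effective. 7 May 2025 is a Wednesday and is not a listed holiday, so no roll-forward applies.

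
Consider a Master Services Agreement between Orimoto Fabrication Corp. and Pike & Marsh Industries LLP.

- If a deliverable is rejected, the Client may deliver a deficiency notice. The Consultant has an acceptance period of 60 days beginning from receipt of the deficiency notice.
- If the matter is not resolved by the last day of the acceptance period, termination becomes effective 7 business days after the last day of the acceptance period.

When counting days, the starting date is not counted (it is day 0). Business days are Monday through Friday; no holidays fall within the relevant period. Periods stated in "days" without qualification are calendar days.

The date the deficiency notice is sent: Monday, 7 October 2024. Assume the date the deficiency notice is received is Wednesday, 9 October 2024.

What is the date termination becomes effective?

17 December 2024

Adding 60 calendar days to 9 October 2024 gives 8 December 2024, which is the last day of the acceptance period.
The date termination becomes effective: counting 7 business days from Sunday, 8 December 2024 (Dec 9, Dec 10, Dec 11, Dec 12, Dec 13, Dec 16, Dec 17, skipping weekends) reaches Tuesday, 17 December 2024.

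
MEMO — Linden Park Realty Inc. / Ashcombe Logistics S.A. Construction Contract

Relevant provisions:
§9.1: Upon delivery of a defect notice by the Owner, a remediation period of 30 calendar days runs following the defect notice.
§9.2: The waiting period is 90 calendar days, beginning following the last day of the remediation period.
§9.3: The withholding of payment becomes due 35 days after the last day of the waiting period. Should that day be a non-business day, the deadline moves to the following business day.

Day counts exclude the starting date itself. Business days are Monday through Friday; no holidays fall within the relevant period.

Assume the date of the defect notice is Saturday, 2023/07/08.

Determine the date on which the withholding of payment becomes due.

The last day of the remediation period: 30 calendar days after 2023/07/08 is 2023/08/07.
Adding 90 calendar days to 2023/08/07 gives 2023/11/05, which is the last day of the waiting period.
Adding 35 calendar days to 2023/11/05 gives 2023/12/10, which is the date on which the withholding of payment becomes due. That falls on a Sunday, so it rolls to the next business day, Monday, 2023/12/11.

2023/12/11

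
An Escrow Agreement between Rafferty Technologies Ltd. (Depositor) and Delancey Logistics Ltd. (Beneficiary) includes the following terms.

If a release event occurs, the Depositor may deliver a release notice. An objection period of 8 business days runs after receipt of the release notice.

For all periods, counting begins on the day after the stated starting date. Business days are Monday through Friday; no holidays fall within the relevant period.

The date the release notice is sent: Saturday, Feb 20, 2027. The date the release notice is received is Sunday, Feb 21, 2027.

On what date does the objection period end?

The last day of the objection period: 8 business days after Sunday, Feb 21, 2027, skipping weekends — Feb 22, Feb 23, Feb 24, Feb 25, Feb 26, Mar 1, Mar 2, Mar 3 — lands on Wednesday, Mar 3, 2027.

Mar 3, 2027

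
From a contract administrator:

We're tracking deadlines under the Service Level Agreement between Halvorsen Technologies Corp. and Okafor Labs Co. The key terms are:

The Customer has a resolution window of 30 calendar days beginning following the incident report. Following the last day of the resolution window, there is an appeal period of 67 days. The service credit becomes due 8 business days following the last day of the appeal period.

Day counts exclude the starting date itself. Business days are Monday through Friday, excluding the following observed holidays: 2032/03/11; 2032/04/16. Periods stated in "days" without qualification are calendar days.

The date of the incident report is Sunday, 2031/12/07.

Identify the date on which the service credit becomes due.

2032/03/24

The last day of the resolution window: 2031/12/07 + 30 days = 2032/01/06.
Adding 67 calendar days to 2032/01/06 gives 2032/03/13, which is the last day of the appeal period.
The date on which the service credit becomes due: 8 business days after Saturday, 2032/03/13, skipping weekends — Mar 15, Mar 16, Mar 17, Mar 18, Mar 19, Mar 22, Mar 23, Mar 24 — lands on Wednesday, 2032/03/24.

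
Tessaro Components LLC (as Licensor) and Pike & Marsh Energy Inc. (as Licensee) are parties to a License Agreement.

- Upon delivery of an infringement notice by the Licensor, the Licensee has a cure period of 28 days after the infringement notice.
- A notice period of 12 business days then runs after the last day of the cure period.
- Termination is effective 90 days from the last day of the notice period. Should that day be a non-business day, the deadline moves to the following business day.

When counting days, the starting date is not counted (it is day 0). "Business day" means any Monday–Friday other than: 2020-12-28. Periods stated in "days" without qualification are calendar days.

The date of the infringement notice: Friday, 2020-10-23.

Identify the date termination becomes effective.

2021-03-08

The last day of the cure period: 28 calendar days after 2020-10-23 is 2020-11-20.
The last day of the notice period: 12 business days after Friday, 2020-11-20, skipping weekends — Nov 23, Nov 24, Nov 25, Nov 26, …, Dec 4, Dec 7, Dec 8 — lands on Tuesday, 2020-12-08.
The date termination becomes effective: 2020-12-08 + 90 days = 2021-03-08. 2021-03-08 is a Monday and is not a listed holiday, so no roll-forward applies.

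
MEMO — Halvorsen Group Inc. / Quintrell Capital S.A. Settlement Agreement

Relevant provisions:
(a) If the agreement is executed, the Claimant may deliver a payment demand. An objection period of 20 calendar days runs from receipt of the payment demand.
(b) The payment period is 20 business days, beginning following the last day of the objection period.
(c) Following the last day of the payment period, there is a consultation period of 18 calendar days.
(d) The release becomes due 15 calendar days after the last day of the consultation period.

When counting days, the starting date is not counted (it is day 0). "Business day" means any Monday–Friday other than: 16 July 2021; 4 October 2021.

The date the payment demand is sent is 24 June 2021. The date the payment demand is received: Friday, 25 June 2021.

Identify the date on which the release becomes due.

15 September 2021

Adding 20 calendar days to 25 June 2021 gives 15 July 2021, which is the last day of the objection period.
The last day of the payment period: 20 business days after Thursday, 15 July 2021, skipping weekends and the listed holiday on Jul 16 — Jul 19, Jul 20, Jul 21, Jul 22, …, Aug 11, Aug 12, Aug 13 — lands on Friday, 13 August 2021.
The last day of the consultation period: 18 calendar days after 13 August 2021 is 31 August 2021.
The date on which the release becomes due: 15 calendar days after 31 August 2021 is 15 September 2021.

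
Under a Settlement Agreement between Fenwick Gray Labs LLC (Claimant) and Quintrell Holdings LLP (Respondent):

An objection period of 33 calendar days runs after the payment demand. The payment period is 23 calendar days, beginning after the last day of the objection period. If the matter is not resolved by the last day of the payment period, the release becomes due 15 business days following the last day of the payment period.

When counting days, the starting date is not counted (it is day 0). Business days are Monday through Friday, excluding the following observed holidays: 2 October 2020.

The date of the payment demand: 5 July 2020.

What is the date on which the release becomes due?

Adding 33 calendar days to 5 July 2020 gives 7 August 2020, which is the last day of the objection period.
The last day of the payment period: 23 calendar days after 7 August 2020 is 30 August 2020.
From Sunday, 30 August 2020, 15 business days (Aug 31, Sep 1, Sep 2, Sep 3, …, Sep 16, Sep 17, Sep 18, skipping weekends) brings us to Friday, 18 September 2020, which is the date on which the release becomes due.

18 September 2020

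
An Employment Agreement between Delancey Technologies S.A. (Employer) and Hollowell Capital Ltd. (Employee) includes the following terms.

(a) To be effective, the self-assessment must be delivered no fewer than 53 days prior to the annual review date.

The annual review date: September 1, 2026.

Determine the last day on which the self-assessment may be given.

July 10, 2026

September 1, 2026 minus 53 days is July 10, 2026.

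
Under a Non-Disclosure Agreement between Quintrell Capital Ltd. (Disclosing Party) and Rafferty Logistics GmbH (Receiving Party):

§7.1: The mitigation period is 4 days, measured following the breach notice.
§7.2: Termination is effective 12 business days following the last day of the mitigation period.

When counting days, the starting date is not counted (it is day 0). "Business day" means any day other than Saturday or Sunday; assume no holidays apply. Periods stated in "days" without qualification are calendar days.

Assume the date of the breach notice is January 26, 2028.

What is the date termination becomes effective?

February 15, 2028

Adding 4 calendar days to January 26, 2028 gives January 30, 2028, which is the last day of the mitigation period.
From Sunday, January 30, 2028, 12 business days (Jan 31, Feb 1, Feb 2, Feb 3, …, Feb 11, Feb 14, Feb 15, skipping weekends) brings us to Tuesday, February 15, 2028, which is the date termination becomes effective.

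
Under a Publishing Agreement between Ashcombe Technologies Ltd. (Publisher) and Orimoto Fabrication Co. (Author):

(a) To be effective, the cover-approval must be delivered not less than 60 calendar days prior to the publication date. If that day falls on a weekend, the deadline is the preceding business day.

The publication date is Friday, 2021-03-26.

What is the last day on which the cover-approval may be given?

Counting back 60 calendar days from 2021-03-26 gives 2021-01-25. That is a Monday, so no adjustment is needed.

2021-01-25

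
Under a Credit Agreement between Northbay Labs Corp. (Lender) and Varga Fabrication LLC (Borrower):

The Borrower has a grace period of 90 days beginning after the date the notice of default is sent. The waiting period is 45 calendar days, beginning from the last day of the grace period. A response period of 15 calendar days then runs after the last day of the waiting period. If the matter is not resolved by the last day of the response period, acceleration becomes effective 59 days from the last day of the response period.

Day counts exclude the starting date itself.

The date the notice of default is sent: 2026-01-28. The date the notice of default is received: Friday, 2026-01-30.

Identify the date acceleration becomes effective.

2026-08-25

The last day of the grace period: 90 calendar days after 2026-01-28 is 2026-04-28.
The last day of the waiting period: 45 calendar days after 2026-04-28 is 2026-06-12.
The last day of the response period: 2026-06-12 + 15 days = 2026-06-27.
The date acceleration becomes effective: 59 calendar days after 2026-06-27 is 2026-08-25.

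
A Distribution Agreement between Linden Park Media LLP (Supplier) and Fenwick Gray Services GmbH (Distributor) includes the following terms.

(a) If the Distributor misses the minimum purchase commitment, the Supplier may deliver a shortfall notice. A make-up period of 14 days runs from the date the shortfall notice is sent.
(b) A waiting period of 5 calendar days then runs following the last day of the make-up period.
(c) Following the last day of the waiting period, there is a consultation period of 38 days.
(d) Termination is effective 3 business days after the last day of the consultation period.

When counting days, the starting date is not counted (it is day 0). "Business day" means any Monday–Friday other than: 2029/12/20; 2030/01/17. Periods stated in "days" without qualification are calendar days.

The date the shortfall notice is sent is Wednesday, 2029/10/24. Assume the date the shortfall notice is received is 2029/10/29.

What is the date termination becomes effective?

2029/12/25

Adding 14 calendar days to 2029/10/24 gives 2029/11/07, which is the last day of the make-up period.
The last day of the waiting period: 2029/11/07 + 5 days = 2029/11/12.
The last day of the consultation period: 38 calendar days after 2029/11/12 is 2029/12/20.
From Thursday, 2029/12/20, 3 business days (Dec 21, Dec 24, Dec 25, skipping weekends) brings us to Tuesday, 2029/12/25, which is the date termination becomes effective.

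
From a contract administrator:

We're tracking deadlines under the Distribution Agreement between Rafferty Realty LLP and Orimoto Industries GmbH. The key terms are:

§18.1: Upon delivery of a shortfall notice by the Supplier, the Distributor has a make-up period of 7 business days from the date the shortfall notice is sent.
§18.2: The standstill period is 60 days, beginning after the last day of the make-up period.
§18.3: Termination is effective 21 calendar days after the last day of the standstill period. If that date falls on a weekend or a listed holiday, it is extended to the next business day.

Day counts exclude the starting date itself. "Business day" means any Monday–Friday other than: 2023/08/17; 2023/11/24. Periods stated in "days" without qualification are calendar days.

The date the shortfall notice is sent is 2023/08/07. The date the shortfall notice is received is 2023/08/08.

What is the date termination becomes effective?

From Monday, 2023/08/07, 7 business days (Aug 8, Aug 9, Aug 10, Aug 11, Aug 14, Aug 15, Aug 16, skipping weekends) brings us to Wednesday, 2023/08/16, which is the last day of the make-up period.
The last day of the standstill period: 2023/08/16 + 60 days = 2023/10/15.
The date termination becomes effective: 21 calendar days after 2023/10/15 is 2023/11/05. That falls on a Sunday, so it rolls to the next business day, Monday, 2023/11/06.

2023/11/06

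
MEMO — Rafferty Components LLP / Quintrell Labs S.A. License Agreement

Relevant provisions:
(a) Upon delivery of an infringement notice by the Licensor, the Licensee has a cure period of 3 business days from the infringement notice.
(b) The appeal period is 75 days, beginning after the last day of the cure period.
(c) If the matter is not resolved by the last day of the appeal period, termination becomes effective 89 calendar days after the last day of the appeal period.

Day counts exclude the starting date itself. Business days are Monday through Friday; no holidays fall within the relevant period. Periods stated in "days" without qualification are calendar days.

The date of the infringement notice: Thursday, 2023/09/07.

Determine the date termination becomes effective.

The last day of the cure period: 3 business days after Thursday, 2023/09/07, skipping weekends — Sep 8, Sep 11, Sep 12 — lands on Tuesday, 2023/09/12.
The last day of the appeal period: 75 calendar days after 2023/09/12 is 2023/11/26.
Adding 89 calendar days to 2023/11/26 gives 2024/02/23, which is the date termination becomes effective.

2024/02/23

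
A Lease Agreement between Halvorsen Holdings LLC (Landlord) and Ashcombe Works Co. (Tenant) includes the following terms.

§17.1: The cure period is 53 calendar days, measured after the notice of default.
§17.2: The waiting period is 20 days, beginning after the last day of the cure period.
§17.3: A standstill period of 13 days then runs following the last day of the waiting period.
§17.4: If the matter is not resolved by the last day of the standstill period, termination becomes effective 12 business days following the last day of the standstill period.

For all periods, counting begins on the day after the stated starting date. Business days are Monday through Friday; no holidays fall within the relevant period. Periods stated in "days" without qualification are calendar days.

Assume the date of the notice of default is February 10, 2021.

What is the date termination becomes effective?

The last day of the cure period: 53 calendar days after February 10, 2021 is April 4, 2021.
The last day of the waiting period: 20 calendar days after April 4, 2021 is April 24, 2021.
Adding 13 calendar days to April 24, 2021 gives May 7, 2021, which is the last day of the standstill period.
The date termination becomes effective: counting 12 business days from Friday, May 7, 2021 (May 10, May 11, May 12, May 13, …, May 21, May 24, May 25, skipping weekends) reaches Tuesday, May 25, 2021.

May 25, 2021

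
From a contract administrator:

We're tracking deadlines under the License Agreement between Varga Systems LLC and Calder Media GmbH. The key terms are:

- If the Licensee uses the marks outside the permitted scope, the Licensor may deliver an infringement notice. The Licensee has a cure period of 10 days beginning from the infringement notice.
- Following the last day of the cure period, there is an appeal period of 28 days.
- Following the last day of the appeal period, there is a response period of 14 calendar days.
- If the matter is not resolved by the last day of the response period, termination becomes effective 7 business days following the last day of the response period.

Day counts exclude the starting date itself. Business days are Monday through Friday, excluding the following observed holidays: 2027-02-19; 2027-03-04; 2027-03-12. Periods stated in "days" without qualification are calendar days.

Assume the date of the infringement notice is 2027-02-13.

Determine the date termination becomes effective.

Adding 10 calendar days to 2027-02-13 gives 2027-02-23, which is the last day of the cure period.
The last day of the appeal period: 28 calendar days after 2027-02-23 is 2027-03-23.
Adding 14 calendar days to 2027-03-23 gives 2027-04-06, which is the last day of the response period.
From Tuesday, 2027-04-06, 7 business days (Apr 7, Apr 8, Apr 9, Apr 12, Apr 13, Apr 14, Apr 15, skipping weekends) brings us to Thursday, 2027-04-15, which is the date termination becomes effective.

2027-04-15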